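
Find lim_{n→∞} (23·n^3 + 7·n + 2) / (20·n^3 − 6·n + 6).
lim = 23/20

For large n the leading n^3 terms dominate both numerator and denominator. Dividing top and bottom by n^3, every other term tends to 0, leaving 23/20.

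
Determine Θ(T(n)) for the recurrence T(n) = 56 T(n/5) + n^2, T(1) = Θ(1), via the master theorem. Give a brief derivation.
T(n) = Θ(n^(log_5 56))

Master theorem: compare f(n) = n^2 to n^(log_5 56) where log_5 56 ≈ 2.501. Since 2 < log_5 56, we have f(n) = O(n^(log_5 56 − ε)) for some ε > 0 — Case 1. Hence T(n) = Θ(n^(log_5 56)).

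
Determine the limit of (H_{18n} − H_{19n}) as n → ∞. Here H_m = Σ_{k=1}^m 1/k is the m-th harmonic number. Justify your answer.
lim = ln(18/19)

Euler-Maclaurin gives H_m = ln m + γ + 1/(2m) + O(1/m^2). The γ and O(1/m) terms cancel in the difference:
  H_{18n} − H_{19n} = ln(18n) − ln(19n) + O(1/n) = ln(18/19) + O(1/n).
Hence the limit is ln(18/19).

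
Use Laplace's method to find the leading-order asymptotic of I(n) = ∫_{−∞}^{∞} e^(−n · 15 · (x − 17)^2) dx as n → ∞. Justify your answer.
I(n) = sqrt(π/(15n))

Here φ(x) = 15 · (x − 17)^2 has its unique minimum at x* = 17 with φ(x*) = 0 and φ''(x*) = 30. Laplace's method gives
  I(n) ~ e^(−n φ(x*)) · sqrt(2π / (n · φ''(x*))) = sqrt(2π / (30n)) = sqrt(π/(15n)).
This is exact: substituting u = (x − 17)·sqrt(15n) gives I(n) = (1/sqrt(15n)) ∫_{−∞}^{∞} e^(−u^2) du = sqrt(π/(15n)).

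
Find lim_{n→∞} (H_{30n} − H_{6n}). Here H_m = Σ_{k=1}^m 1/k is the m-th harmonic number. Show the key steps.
lim = ln(30/6) = ln 5

Euler-Maclaurin gives H_m = ln m + γ + 1/(2m) + O(1/m^2). The γ and O(1/m) terms cancel in the difference:
  H_{30n} − H_{6n} = ln(30n) − ln(6n) + O(1/n) = ln(30/6) + O(1/n).
Hence the limit is ln(30/6) = ln 5.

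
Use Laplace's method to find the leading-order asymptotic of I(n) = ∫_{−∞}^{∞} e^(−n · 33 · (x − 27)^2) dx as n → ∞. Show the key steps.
I(n) = sqrt(π/(33n))

Here φ(x) = 33 · (x − 27)^2 has its unique minimum at x* = 27 with φ(x*) = 0 and φ''(x*) = 66. Laplace's method gives
  I(n) ~ e^(−n φ(x*)) · sqrt(2π / (n · φ''(x*))) = sqrt(2π / (66n)) = sqrt(π/(33n)).
This is exact: substituting u = (x − 27)·sqrt(33n) gives I(n) = (1/sqrt(33n)) ∫_{−∞}^{∞} e^(−u^2) du = sqrt(π/(33n)).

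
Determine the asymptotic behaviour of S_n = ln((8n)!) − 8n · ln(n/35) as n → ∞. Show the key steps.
S_n ~ 8n · (ln 280 − 1) + O(ln n)

Stirling: ln((8n)!) = 8n ln(8n) − 8n + O(ln n).
  S_n = 8n ln(8n) − 8n − 8n ln(n/35) + O(ln n)
      = 8n ln(8n) − 8n ln n + 8n ln 35 − 8n + O(ln n)
      = 8n ln 8 + 8n ln 35 − 8n + O(ln n)
      = 8n (ln 280 − 1) + O(ln n).
Numerically ln(280) − 1 ≈ 4.6348.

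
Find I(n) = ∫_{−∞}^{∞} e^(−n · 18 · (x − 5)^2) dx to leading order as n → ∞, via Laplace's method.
I(n) = sqrt(π/(18n))

Here φ(x) = 18 · (x − 5)^2 has its unique minimum at x* = 5 with φ(x*) = 0 and φ''(x*) = 36. Laplace's method gives
  I(n) ~ e^(−n φ(x*)) · sqrt(2π / (n · φ''(x*))) = sqrt(2π / (36n)) = sqrt(π/(18n)).
This is exact: substituting u = (x − 5)·sqrt(18n) gives I(n) = (1/sqrt(18n)) ∫_{−∞}^{∞} e^(−u^2) du = sqrt(π/(18n)).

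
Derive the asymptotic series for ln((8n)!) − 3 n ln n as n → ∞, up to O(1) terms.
ln((8n)!) − 3 n ln n = 5 n ln n + 8(ln 8 − 1) n + (1/2) ln(2π·8n) + O(1/n)

Stirling: ln((8n)!) = 8n ln(8n) − 8n + (1/2) ln(2π·8n) + O(1/n).
Expand 8n ln(8n) = 8n (ln n + ln 8) = 8n ln n + 8n ln 8.
Subtract 3n ln n: leading term is (8 − 3) n ln n = 5 n ln n. The next term is 8n ln 8 − 8n = 8(ln 8 − 1) n. Then the (1/2) ln(2π·8n) correction.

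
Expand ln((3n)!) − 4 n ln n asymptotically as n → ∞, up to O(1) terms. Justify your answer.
ln((3n)!) − 4 n ln n = −n ln n + 3(ln 3 − 1) n + (1/2) ln(2π·3n) + O(1/n)

Stirling: ln((3n)!) = 3n ln(3n) − 3n + (1/2) ln(2π·3n) + O(1/n).
Expand 3n ln(3n) = 3n (ln n + ln 3) = 3n ln n + 3n ln 3.
Subtract 4n ln n: leading term is (3 − 4) n ln n = −n ln n. The next term is 3n ln 3 − 3n = 3(ln 3 − 1) n. Then the (1/2) ln(2π·3n) correction.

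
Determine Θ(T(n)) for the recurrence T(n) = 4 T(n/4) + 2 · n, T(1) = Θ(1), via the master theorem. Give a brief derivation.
T(n) = Θ(n log n)

log_4 4 = 1, and f(n) = 2 · n = Θ(n^(log_4 4)). This is Case 2 of the master theorem: T(n) = Θ(f(n) · log n) = Θ(n log n).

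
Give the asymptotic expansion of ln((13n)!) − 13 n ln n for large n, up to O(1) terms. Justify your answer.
ln((13n)!) − 13 n ln n = 13(ln 13 − 1) n + (1/2) ln(2π·13n) + O(1/n)

Stirling: ln((13n)!) = 13n ln(13n) − 13n + (1/2) ln(2π·13n) + O(1/n).
Since 13n ln(13n) = 13n ln n + 13n ln 13, subtracting 13n ln n cancels the n ln n term exactly. What remains is 13(ln 13 − 1) n + (1/2) ln(2π·13n) + O(1/n).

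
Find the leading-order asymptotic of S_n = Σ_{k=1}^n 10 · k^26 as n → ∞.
S_n ~ 10 · n^27 / 27

By integral comparison (Euler-Maclaurin), Σ_{k=1}^n 10 · k^26 = 10 · ∫_0^n x^26 dx + O(n^26) = 10 · n^27/27 + O(n^26). (Equivalently, Faulhaber's formula gives the same leading term.)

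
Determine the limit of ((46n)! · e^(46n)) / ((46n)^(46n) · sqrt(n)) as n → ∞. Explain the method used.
lim = sqrt(2π·46)

Stirling: (46n)! ~ sqrt(2π·46n) · (46n/e)^(46n). Hence
  (46n)! · e^(46n) / (46n)^(46n) ~ sqrt(2π·46n).
Dividing by sqrt(n): sqrt(2π·46n) / sqrt(n) = sqrt(2π·46) · n^((1−1)/2), so the limit is sqrt(2π·46).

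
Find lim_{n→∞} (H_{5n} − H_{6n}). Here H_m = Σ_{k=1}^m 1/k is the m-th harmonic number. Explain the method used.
lim = ln(5/6)

Euler-Maclaurin gives H_m = ln m + γ + 1/(2m) + O(1/m^2). The γ and O(1/m) terms cancel in the difference:
  H_{5n} − H_{6n} = ln(5n) − ln(6n) + O(1/n) = ln(5/6) + O(1/n).
Hence the limit is ln(5/6).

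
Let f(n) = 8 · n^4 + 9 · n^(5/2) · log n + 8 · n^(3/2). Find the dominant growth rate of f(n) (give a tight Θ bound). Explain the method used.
f(n) ∈ Θ(n^4)

Compare the terms by growth order. For large n, n^a · (log n)^b dominates n^a' · (log n)^b' iff a > a', or (a = a' and b > b'). Ranking the 3 terms shows the dominant one is 8 · n^4. Hence f(n) ∈ Θ(n^4).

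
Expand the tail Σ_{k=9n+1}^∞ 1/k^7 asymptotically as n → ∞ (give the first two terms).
Σ_{k>9n} 1/k^7 = 1/(6 · (9n)^6) − 1/(2 · (9n)^7) + O(1/(9n)^8)

Compare to the integral: ∫_{9n}^∞ x^(−7) dx = [−x^(−6)/6]_{9n}^∞ = 1/((7−1)·(9n)^6). The Euler-Maclaurin correction adds −f(9n)/2 = −1/(2·(9n)^7). Euler-Maclaurin then gives
  Σ_{k>9n} 1/k^7 = ∫_{9n}^∞ dx/x^7 − 1/(2·(9n)^7) + O(1/(9n)^8).
(Equivalently this is ζ(7) − Σ_{k≤9n} 1/k^7.)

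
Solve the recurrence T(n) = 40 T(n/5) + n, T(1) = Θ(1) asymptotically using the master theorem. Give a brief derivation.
T(n) = Θ(n^(log_5 40))

Master theorem: compare f(n) = n to n^(log_5 40) where log_5 40 ≈ 2.292. Since 1 < log_5 40, we have f(n) = O(n^(log_5 40 − ε)) for some ε > 0 — Case 1. Hence T(n) = Θ(n^(log_5 40)).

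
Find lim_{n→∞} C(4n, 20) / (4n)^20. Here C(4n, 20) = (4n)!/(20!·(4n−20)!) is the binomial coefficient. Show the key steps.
lim = 1/20! = 1/2432902008176640000

With N = 4n → ∞: C(N, 20) / N^20 = [N(N−1)…(N−19)] / (20! · N^20) = (1/20!) · 1 · (1 − 1/(4n)) · … · (1 − 19/(4n)). Each factor → 1 as N → ∞, so the limit is 1/20! = 1/2432902008176640000.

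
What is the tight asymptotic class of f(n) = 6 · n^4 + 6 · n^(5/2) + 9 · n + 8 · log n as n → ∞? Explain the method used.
f(n) ∈ Θ(n^4)

Compare the terms by growth order. For large n, n^a · (log n)^b dominates n^a' · (log n)^b' iff a > a', or (a = a' and b > b'). Ranking the 4 terms shows the dominant one is 6 · n^4. Hence f(n) ∈ Θ(n^4).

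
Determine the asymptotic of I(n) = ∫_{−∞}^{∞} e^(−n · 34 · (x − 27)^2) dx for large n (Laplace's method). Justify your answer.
I(n) = sqrt(π/(34n))

Here φ(x) = 34 · (x − 27)^2 has its unique minimum at x* = 27 with φ(x*) = 0 and φ''(x*) = 68. Laplace's method gives
  I(n) ~ e^(−n φ(x*)) · sqrt(2π / (n · φ''(x*))) = sqrt(2π / (68n)) = sqrt(π/(34n)).
This is exact: substituting u = (x − 27)·sqrt(34n) gives I(n) = (1/sqrt(34n)) ∫_{−∞}^{∞} e^(−u^2) du = sqrt(π/(34n)).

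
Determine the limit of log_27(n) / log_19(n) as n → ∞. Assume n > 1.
lim = ln(19) / ln(27) = log_27(19)

Change of base: log_27(n) = ln n / ln 27 and log_19(n) = ln n / ln 19. The ratio is (ln n / ln 27) · (ln 19 / ln n) = ln 19 / ln 27, a constant independent of n. So the limit is ln 19 / ln 27 = log_27(19).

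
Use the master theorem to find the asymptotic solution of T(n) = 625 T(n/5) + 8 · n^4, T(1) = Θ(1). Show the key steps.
T(n) = Θ(n^4 log n)

log_5 625 = 4, and f(n) = 8 · n^4 = Θ(n^(log_5 625)). This is Case 2 of the master theorem: T(n) = Θ(f(n) · log n) = Θ(n^4 log n).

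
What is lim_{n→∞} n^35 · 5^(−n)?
lim = 0

Exponentials with base > 1 dominate every fixed polynomial: for any fixed c, n^c / 5^n → 0 as n → ∞ (e.g. by the ratio test, or by writing 5^n = e^(n ln 5) and noting e^(n ln 5) / n^c → ∞). Hence n^35 · 5^(−n) = n^35 / 5^n → 0.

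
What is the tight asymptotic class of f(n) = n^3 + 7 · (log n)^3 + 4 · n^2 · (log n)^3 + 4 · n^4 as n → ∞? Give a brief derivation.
f(n) ∈ Θ(n^4)

Compare the terms by growth order. For large n, n^a · (log n)^b dominates n^a' · (log n)^b' iff a > a', or (a = a' and b > b'). Ranking the 4 terms shows the dominant one is 4 · n^4. Hence f(n) ∈ Θ(n^4).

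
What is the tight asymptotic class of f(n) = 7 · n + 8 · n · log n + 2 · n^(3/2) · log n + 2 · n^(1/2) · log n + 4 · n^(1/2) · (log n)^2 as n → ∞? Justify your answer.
f(n) ∈ Θ(n^(3/2) · log n)

Compare the terms by growth order. For large n, n^a · (log n)^b dominates n^a' · (log n)^b' iff a > a', or (a = a' and b > b'). Ranking the 5 terms shows the dominant one is 2 · n^(3/2) · log n. Hence f(n) ∈ Θ(n^(3/2) · log n).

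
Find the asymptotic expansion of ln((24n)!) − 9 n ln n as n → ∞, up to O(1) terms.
ln((24n)!) − 9 n ln n = 15 n ln n + 24(ln 24 − 1) n + (1/2) ln(2π·24n) + O(1/n)

Stirling: ln((24n)!) = 24n ln(24n) − 24n + (1/2) ln(2π·24n) + O(1/n).
Expand 24n ln(24n) = 24n (ln n + ln 24) = 24n ln n + 24n ln 24.
Subtract 9n ln n: leading term is (24 − 9) n ln n = 15 n ln n. The next term is 24n ln 24 − 24n = 24(ln 24 − 1) n. Then the (1/2) ln(2π·24n) correction.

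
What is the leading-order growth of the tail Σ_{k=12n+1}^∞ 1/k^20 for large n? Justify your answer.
Σ_{k>12n} 1/k^20 ~ 1/(19 · (12n)^19)

Compare to the integral: ∫_{12n}^∞ x^(−20) dx = [−x^(−19)/19]_{12n}^∞ = 1/((20−1)·(12n)^19). Euler-Maclaurin then gives
  Σ_{k>12n} 1/k^20 = ∫_{12n}^∞ dx/x^20 − 1/(2·(12n)^20) + O(1/(12n)^21).
(Equivalently this is ζ(20) − Σ_{k≤12n} 1/k^20.)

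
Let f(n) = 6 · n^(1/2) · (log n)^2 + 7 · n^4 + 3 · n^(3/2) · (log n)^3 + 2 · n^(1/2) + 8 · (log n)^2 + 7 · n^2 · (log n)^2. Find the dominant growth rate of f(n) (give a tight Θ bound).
f(n) ∈ Θ(n^4)

Compare the terms by growth order. For large n, n^a · (log n)^b dominates n^a' · (log n)^b' iff a > a', or (a = a' and b > b'). Ranking the 6 terms shows the dominant one is 7 · n^4. Hence f(n) ∈ Θ(n^4).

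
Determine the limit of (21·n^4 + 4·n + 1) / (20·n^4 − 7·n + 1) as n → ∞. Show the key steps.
lim = 21/20

For large n the leading n^4 terms dominate both numerator and denominator. Dividing top and bottom by n^4, every other term tends to 0, leaving 21/20.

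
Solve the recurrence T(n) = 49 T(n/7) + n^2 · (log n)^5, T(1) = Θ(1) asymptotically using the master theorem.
T(n) = Θ(n^2 · (log n)^6)

Here log_7 49 = 2 and f(n) = n^2 · (log n)^5 = Θ(n^(log_7 49) · (log n)^5). This is the extended Case 2 of the master theorem (f matches the critical exponent up to log factors), giving T(n) = Θ(n^(log_7 49) · (log n)^(5+1)) = Θ(n^2 · (log n)^6).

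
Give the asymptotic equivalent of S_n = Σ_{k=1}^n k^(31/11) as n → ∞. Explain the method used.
S_n ~ (11/42) · n^(42/11)

Integral comparison: Σ_{k=1}^n k^(31/11) = ∫_0^n x^(31/11) dx + O(n^(31/11)). The integral is n^(1 + 31/11) / (1 + 31/11) = n^((31+11)/11) / ((31+11)/11) = (11/42) · n^(42/11).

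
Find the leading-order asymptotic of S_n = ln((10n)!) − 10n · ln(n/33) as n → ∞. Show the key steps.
S_n ~ 10n · (ln 330 − 1) + O(ln n)

Stirling: ln((10n)!) = 10n ln(10n) − 10n + O(ln n).
  S_n = 10n ln(10n) − 10n − 10n ln(n/33) + O(ln n)
      = 10n ln(10n) − 10n ln n + 10n ln 33 − 10n + O(ln n)
      = 10n ln 10 + 10n ln 33 − 10n + O(ln n)
      = 10n (ln 330 − 1) + O(ln n).
Numerically ln(330) − 1 ≈ 4.7991.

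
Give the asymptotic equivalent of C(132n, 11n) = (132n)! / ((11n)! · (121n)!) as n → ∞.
C(132n, 11n) ~ (8916100448256/285311670611)^(11n) · sqrt(6/(11π·11n))

Write N = 11n. Apply Stirling to each factorial:
  (12N)! ~ sqrt(2π·12N) · (12N/e)^(12N),
  N! ~ sqrt(2π N) · (N/e)^N,
  (11N)! ~ sqrt(2π·11N) · (11N/e)^(11N).
The exponential factors combine to (12N)^(12N) / (N^N · (11N)^(11N)) = 12^(12N)/11^(11N) = (12^12/11^11)^N = (8916100448256/285311670611)^N.
The square-root prefactors combine to sqrt(2π·12N) / (sqrt(2π N)·sqrt(2π·11N)) = sqrt(12 / (2π·11·N)) = sqrt(6/(11π·11n)).
Substituting N = 11n: C(132n, 11n) ~ (8916100448256/285311670611)^(11n) · sqrt(6/(11π·11n)).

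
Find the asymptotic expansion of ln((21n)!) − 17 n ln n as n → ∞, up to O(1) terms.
ln((21n)!) − 17 n ln n = 4 n ln n + 21(ln 21 − 1) n + (1/2) ln(2π·21n) + O(1/n)

Stirling: ln((21n)!) = 21n ln(21n) − 21n + (1/2) ln(2π·21n) + O(1/n).
Expand 21n ln(21n) = 21n (ln n + ln 21) = 21n ln n + 21n ln 21.
Subtract 17n ln n: leading term is (21 − 17) n ln n = 4 n ln n. The next term is 21n ln 21 − 21n = 21(ln 21 − 1) n. Then the (1/2) ln(2π·21n) correction.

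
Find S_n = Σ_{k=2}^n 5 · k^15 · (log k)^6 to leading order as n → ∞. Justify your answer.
S_n ~ 5 · n^16 · (log n)^6 / 16

By integral comparison, S_n = ∫_1^n 5 · x^15 · (log x)^6 dx + O(n^15 · (log n)^6). For the integral, the leading term of ∫_1^n x^15 (log x)^6 dx is n^16/16 · (log n)^6 (by repeated integration by parts; each step lowers the log-exponent and produces a relatively O(1/log n) correction). Hence S_n ~ 5 · n^16 · (log n)^6 / 16.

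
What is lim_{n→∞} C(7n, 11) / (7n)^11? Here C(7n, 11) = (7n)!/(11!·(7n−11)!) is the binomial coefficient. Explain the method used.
lim = 1/11! = 1/39916800

With N = 7n → ∞: C(N, 11) / N^11 = [N(N−1)…(N−10)] / (11! · N^11) = (1/11!) · 1 · (1 − 1/(7n)) · … · (1 − 10/(7n)). Each factor → 1 as N → ∞, so the limit is 1/11! = 1/39916800.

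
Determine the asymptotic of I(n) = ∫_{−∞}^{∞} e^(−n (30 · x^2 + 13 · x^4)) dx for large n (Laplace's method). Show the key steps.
I(n) ~ sqrt(π/(30n))

φ(x) = 30 · x^2 + 13 · x^4 has its unique global minimum at x* = 0 (since φ'(x) = 60x + 52x^3 = 0 only at x = 0 for real x with both coefficients positive, and φ → ∞ as |x| → ∞). At x* = 0, φ(0) = 0 and φ''(0) = 60. Laplace's method then gives
  I(n) ~ sqrt(2π / (n · φ''(0))) · e^(−n φ(0)) = sqrt(2π / (60n)) = sqrt(π/(30n)).
The 13 · x^4 term contributes only at subleading order (an O(1/n) relative correction).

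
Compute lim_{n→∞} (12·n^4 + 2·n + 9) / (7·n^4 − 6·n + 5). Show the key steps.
lim = 12/7

For large n the leading n^4 terms dominate both numerator and denominator. Dividing top and bottom by n^4, every other term tends to 0, leaving 12/7.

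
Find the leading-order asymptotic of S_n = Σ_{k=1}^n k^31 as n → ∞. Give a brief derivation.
S_n ~ n^32 / 32

By integral comparison (Euler-Maclaurin), Σ_{k=1}^n k^31 = ∫_0^n x^31 dx + O(n^31) = n^32/32 + O(n^31). (Equivalently, Faulhaber's formula gives the same leading term.)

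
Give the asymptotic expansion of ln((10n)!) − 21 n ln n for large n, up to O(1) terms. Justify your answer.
ln((10n)!) − 21 n ln n = −11 n ln n + 10(ln 10 − 1) n + (1/2) ln(2π·10n) + O(1/n)

Stirling: ln((10n)!) = 10n ln(10n) − 10n + (1/2) ln(2π·10n) + O(1/n).
Expand 10n ln(10n) = 10n (ln n + ln 10) = 10n ln n + 10n ln 10.
Subtract 21n ln n: leading term is (10 − 21) n ln n = −11 n ln n. The next term is 10n ln 10 − 10n = 10(ln 10 − 1) n. Then the (1/2) ln(2π·10n) correction.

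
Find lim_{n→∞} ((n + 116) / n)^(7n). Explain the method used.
lim = e^812

Rewrite as (1 + 116/n)^(7n). By the standard limit (1 + x/n)^n → e^x, we have (1 + 116/n)^n → e^116, and raising to the 7th power gives e^812.
More precisely, ln[(1 + 116/n)^(7n)] = 7n · ln(1 + 116/n) = 7n · (116/n + O(1/n^2)) = 812 + O(1/n) → 812.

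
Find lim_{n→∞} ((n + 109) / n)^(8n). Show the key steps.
lim = e^872

Rewrite as (1 + 109/n)^(8n). By the standard limit (1 + x/n)^n → e^x, we have (1 + 109/n)^n → e^109, and raising to the 8th power gives e^872.
More precisely, ln[(1 + 109/n)^(8n)] = 8n · ln(1 + 109/n) = 8n · (109/n + O(1/n^2)) = 872 + O(1/n) → 872.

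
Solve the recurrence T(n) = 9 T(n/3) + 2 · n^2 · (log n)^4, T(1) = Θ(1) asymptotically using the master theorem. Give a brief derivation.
T(n) = Θ(n^2 · (log n)^5)

Here log_3 9 = 2 and f(n) = 2 · n^2 · (log n)^4 = Θ(n^(log_3 9) · (log n)^4). This is the extended Case 2 of the master theorem (f matches the critical exponent up to log factors), giving T(n) = Θ(n^(log_3 9) · (log n)^(4+1)) = Θ(n^2 · (log n)^5).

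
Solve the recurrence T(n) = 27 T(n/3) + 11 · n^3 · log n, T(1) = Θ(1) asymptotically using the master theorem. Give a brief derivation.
T(n) = Θ(n^3 · (log n)^2)

Here log_3 27 = 3 and f(n) = 11 · n^3 · log n = Θ(n^(log_3 27) · (log n)^1). This is the extended Case 2 of the master theorem (f matches the critical exponent up to log factors), giving T(n) = Θ(n^(log_3 27) · (log n)^(1+1)) = Θ(n^3 · (log n)^2).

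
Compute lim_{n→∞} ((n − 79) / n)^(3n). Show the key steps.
lim = e^(−237)

Rewrite as (1 − 79/n)^(3n). By the standard limit (1 + x/n)^n → e^x, we have (1 − 79/n)^n → e^(−79), and raising to the 3rd power gives e^(−237).
More precisely, ln[(1 − 79/n)^(3n)] = 3n · ln(1 − 79/n) = 3n · (-79/n + O(1/n^2)) = -237 + O(1/n) → -237.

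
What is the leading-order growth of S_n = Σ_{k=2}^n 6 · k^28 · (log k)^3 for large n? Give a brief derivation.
S_n ~ 6 · n^29 · (log n)^3 / 29

By integral comparison, S_n = ∫_1^n 6 · x^28 · (log x)^3 dx + O(n^28 · (log n)^3). For the integral, the leading term of ∫_1^n x^28 (log x)^3 dx is n^29/29 · (log n)^3 (by repeated integration by parts; each step lowers the log-exponent and produces a relatively O(1/log n) correction). Hence S_n ~ 6 · n^29 · (log n)^3 / 29.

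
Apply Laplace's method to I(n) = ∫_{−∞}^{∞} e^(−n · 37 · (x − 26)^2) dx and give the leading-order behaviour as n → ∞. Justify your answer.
I(n) = sqrt(π/(37n))

Here φ(x) = 37 · (x − 26)^2 has its unique minimum at x* = 26 with φ(x*) = 0 and φ''(x*) = 74. Laplace's method gives
  I(n) ~ e^(−n φ(x*)) · sqrt(2π / (n · φ''(x*))) = sqrt(2π / (74n)) = sqrt(π/(37n)).
This is exact: substituting u = (x − 26)·sqrt(37n) gives I(n) = (1/sqrt(37n)) ∫_{−∞}^{∞} e^(−u^2) du = sqrt(π/(37n)).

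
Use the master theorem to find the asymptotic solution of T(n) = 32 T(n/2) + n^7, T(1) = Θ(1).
T(n) = Θ(n^7)

log_2 32 ≈ 5.000. f(n) = n^7 dominates n^(log_2 32) since 7 > 5.000, and the regularity condition a·f(n/b) = 32·(n/2)^7 = (32/128)·n^7 ≤ c·f(n) holds with c = 32/128 ≈ 0.25 < 1. So this is Case 3: T(n) = Θ(f(n)) = Θ(n^7).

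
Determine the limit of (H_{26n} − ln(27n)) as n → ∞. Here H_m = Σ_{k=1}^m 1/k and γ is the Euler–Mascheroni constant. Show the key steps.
lim = ln(26/27) + γ

By Euler-Maclaurin, H_m = ln m + γ + O(1/m). So
  H_{26n} − ln(27n) = ln(26n) + γ − ln(27n) + O(1/n)
                       = ln(26/27) + γ + O(1/n).
Hence the limit is ln(26/27) + γ.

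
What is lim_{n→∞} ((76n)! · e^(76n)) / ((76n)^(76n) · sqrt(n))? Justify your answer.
lim = sqrt(2π·76)

Stirling: (76n)! ~ sqrt(2π·76n) · (76n/e)^(76n). Hence
  (76n)! · e^(76n) / (76n)^(76n) ~ sqrt(2π·76n).
Dividing by sqrt(n): sqrt(2π·76n) / sqrt(n) = sqrt(2π·76) · n^((1−1)/2), so the limit is sqrt(2π·76).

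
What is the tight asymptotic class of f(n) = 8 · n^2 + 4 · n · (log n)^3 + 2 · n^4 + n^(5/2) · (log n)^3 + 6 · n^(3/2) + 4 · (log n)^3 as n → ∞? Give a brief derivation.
f(n) ∈ Θ(n^4)

Compare the terms by growth order. For large n, n^a · (log n)^b dominates n^a' · (log n)^b' iff a > a', or (a = a' and b > b'). Ranking the 6 terms shows the dominant one is 2 · n^4. Hence f(n) ∈ Θ(n^4).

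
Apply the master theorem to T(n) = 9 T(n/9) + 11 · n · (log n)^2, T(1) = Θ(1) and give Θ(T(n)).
T(n) = Θ(n · (log n)^3)

Here log_9 9 = 1 and f(n) = 11 · n · (log n)^2 = Θ(n^(log_9 9) · (log n)^2). This is the extended Case 2 of the master theorem (f matches the critical exponent up to log factors), giving T(n) = Θ(n^(log_9 9) · (log n)^(2+1)) = Θ(n · (log n)^3).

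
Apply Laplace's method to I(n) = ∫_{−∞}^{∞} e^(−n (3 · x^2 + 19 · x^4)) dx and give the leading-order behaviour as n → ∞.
I(n) ~ sqrt(π/(3n))

φ(x) = 3 · x^2 + 19 · x^4 has its unique global minimum at x* = 0 (since φ'(x) = 6x + 76x^3 = 0 only at x = 0 for real x with both coefficients positive, and φ → ∞ as |x| → ∞). At x* = 0, φ(0) = 0 and φ''(0) = 6. Laplace's method then gives
  I(n) ~ sqrt(2π / (n · φ''(0))) · e^(−n φ(0)) = sqrt(2π / (6n)) = sqrt(π/(3n)).
The 19 · x^4 term contributes only at subleading order (an O(1/n) relative correction).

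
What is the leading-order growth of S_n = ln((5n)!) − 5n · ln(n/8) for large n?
S_n ~ 5n · (ln 40 − 1) + O(ln n)

Stirling: ln((5n)!) = 5n ln(5n) − 5n + O(ln n).
  S_n = 5n ln(5n) − 5n − 5n ln(n/8) + O(ln n)
      = 5n ln(5n) − 5n ln n + 5n ln 8 − 5n + O(ln n)
      = 5n ln 5 + 5n ln 8 − 5n + O(ln n)
      = 5n (ln 40 − 1) + O(ln n).
Numerically ln(40) − 1 ≈ 2.6889.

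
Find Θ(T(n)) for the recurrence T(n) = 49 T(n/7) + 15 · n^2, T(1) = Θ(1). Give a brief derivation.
T(n) = Θ(n^2 log n)

log_7 49 = 2, and f(n) = 15 · n^2 = Θ(n^(log_7 49)). This is Case 2 of the master theorem: T(n) = Θ(f(n) · log n) = Θ(n^2 log n).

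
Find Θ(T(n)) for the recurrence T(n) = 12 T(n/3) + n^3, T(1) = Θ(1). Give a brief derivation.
T(n) = Θ(n^3)

log_3 12 ≈ 2.262. f(n) = n^3 dominates n^(log_3 12) since 3 > 2.262, and the regularity condition a·f(n/b) = 12·(n/3)^3 = (12/27)·n^3 ≤ c·f(n) holds with c = 12/27 ≈ 0.444 < 1. So this is Case 3: T(n) = Θ(f(n)) = Θ(n^3).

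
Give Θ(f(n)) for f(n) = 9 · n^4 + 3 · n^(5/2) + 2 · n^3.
f(n) ∈ Θ(n^4)

Compare the terms by growth order. For large n, n^a · (log n)^b dominates n^a' · (log n)^b' iff a > a', or (a = a' and b > b'). Ranking the 3 terms shows the dominant one is 9 · n^4. Hence f(n) ∈ Θ(n^4).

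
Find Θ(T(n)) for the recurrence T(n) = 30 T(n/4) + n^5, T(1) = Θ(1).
T(n) = Θ(n^5)

log_4 30 ≈ 2.453. f(n) = n^5 dominates n^(log_4 30) since 5 > 2.453, and the regularity condition a·f(n/b) = 30·(n/4)^5 = (30/1024)·n^5 ≤ c·f(n) holds with c = 30/1024 ≈ 0.0293 < 1. So this is Case 3: T(n) = Θ(f(n)) = Θ(n^5).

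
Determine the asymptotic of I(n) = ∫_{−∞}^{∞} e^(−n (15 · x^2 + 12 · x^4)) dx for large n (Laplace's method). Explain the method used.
I(n) ~ sqrt(π/(15n))

φ(x) = 15 · x^2 + 12 · x^4 has its unique global minimum at x* = 0 (since φ'(x) = 30x + 48x^3 = 0 only at x = 0 for real x with both coefficients positive, and φ → ∞ as |x| → ∞). At x* = 0, φ(0) = 0 and φ''(0) = 30. Laplace's method then gives
  I(n) ~ sqrt(2π / (n · φ''(0))) · e^(−n φ(0)) = sqrt(2π / (30n)) = sqrt(π/(15n)).
The 12 · x^4 term contributes only at subleading order (an O(1/n) relative correction).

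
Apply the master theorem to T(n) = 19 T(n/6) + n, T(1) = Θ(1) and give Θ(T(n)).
T(n) = Θ(n^(log_6 19))

Master theorem: compare f(n) = n to n^(log_6 19) where log_6 19 ≈ 1.643. Since 1 < log_6 19, we have f(n) = O(n^(log_6 19 − ε)) for some ε > 0 — Case 1. Hence T(n) = Θ(n^(log_6 19)).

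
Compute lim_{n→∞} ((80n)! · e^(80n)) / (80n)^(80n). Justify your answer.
lim = ∞

Stirling: (80n)! ~ sqrt(2π·80n) · (80n/e)^(80n). Hence
  (80n)! · e^(80n) / (80n)^(80n) ~ sqrt(2π·80n) = sqrt(2π·80) · sqrt(n) → ∞.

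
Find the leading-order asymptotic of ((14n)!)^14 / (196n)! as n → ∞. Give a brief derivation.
((14n)!)^14/(196n)! ~ ((2π·14n)^(13/2) / sqrt(14)) · 14^(−14·14n)  →  0

Write N = 14n. Stirling: N! ~ sqrt(2π N)(N/e)^N and (14N)! ~ sqrt(2π·14N)·(14N/e)^(14N).
  (N!)^14/(14N)! ~ (2π N)^(14/2) (N/e)^(14N) / [sqrt(2π·14N) (14N/e)^(14N)]
     = (2π N)^(14/2) / sqrt(2π·14N) · (N/(14N))^(14N)
     = (2π N)^((14−1)/2) / sqrt(14) · 14^(−14N).
Since 14^14 > 1, the factor 14^(−14N) decays exponentially, so the ratio → 0. Substituting N = 14n gives the stated form.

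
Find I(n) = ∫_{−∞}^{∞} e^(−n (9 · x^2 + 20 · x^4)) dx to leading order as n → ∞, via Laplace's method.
I(n) ~ sqrt(π/(9n))

φ(x) = 9 · x^2 + 20 · x^4 has its unique global minimum at x* = 0 (since φ'(x) = 18x + 80x^3 = 0 only at x = 0 for real x with both coefficients positive, and φ → ∞ as |x| → ∞). At x* = 0, φ(0) = 0 and φ''(0) = 18. Laplace's method then gives
  I(n) ~ sqrt(2π / (n · φ''(0))) · e^(−n φ(0)) = sqrt(2π / (18n)) = sqrt(π/(9n)).
The 20 · x^4 term contributes only at subleading order (an O(1/n) relative correction).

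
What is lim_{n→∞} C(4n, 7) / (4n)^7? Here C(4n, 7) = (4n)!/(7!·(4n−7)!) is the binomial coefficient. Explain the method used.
lim = 1/7! = 1/5040

With N = 4n → ∞: C(N, 7) / N^7 = [N(N−1)…(N−6)] / (7! · N^7) = (1/7!) · 1 · (1 − 1/(4n)) · … · (1 − 6/(4n)). Each factor → 1 as N → ∞, so the limit is 1/7! = 1/5040.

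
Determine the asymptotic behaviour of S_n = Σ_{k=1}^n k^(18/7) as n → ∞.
S_n ~ (7/25) · n^(25/7)

Integral comparison: Σ_{k=1}^n k^(18/7) = ∫_0^n x^(18/7) dx + O(n^(18/7)). The integral is n^(1 + 18/7) / (1 + 18/7) = n^((18+7)/7) / ((18+7)/7) = (7/25) · n^(25/7).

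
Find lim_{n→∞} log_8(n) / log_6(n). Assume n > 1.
lim = ln(6) / ln(8) = log_8(6)

Change of base: log_8(n) = ln n / ln 8 and log_6(n) = ln n / ln 6. The ratio is (ln n / ln 8) · (ln 6 / ln n) = ln 6 / ln 8, a constant independent of n. So the limit is ln 6 / ln 8 = log_8(6).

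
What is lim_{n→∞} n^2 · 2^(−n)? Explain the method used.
lim = 0

Exponentials with base > 1 dominate every fixed polynomial: for any fixed c, n^c / 2^n → 0 as n → ∞ (e.g. by the ratio test, or by writing 2^n = e^(n ln 2) and noting e^(n ln 2) / n^c → ∞). Hence n^2 · 2^(−n) = n^2 / 2^n → 0.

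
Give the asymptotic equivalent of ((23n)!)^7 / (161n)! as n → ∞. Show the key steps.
((23n)!)^7/(161n)! ~ ((2π·23n)^(6/2) / sqrt(7)) · 7^(−7·23n)  →  0

Write N = 23n. Stirling: N! ~ sqrt(2π N)(N/e)^N and (7N)! ~ sqrt(2π·7N)·(7N/e)^(7N).
  (N!)^7/(7N)! ~ (2π N)^(7/2) (N/e)^(7N) / [sqrt(2π·7N) (7N/e)^(7N)]
     = (2π N)^(7/2) / sqrt(2π·7N) · (N/(7N))^(7N)
     = (2π N)^((7−1)/2) / sqrt(7) · 7^(−7N).
Since 7^7 > 1, the factor 7^(−7N) decays exponentially, so the ratio → 0. Substituting N = 23n gives the stated form.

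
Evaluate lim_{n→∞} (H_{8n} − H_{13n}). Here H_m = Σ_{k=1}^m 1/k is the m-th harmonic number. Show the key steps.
lim = ln(8/13)

Euler-Maclaurin gives H_m = ln m + γ + 1/(2m) + O(1/m^2). The γ and O(1/m) terms cancel in the difference:
  H_{8n} − H_{13n} = ln(8n) − ln(13n) + O(1/n) = ln(8/13) + O(1/n).
Hence the limit is ln(8/13).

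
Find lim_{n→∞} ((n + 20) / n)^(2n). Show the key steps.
lim = e^40

Rewrite as (1 + 20/n)^(2n). By the standard limit (1 + x/n)^n → e^x, we have (1 + 20/n)^n → e^20, and raising to the 2nd power gives e^40.
More precisely, ln[(1 + 20/n)^(2n)] = 2n · ln(1 + 20/n) = 2n · (20/n + O(1/n^2)) = 40 + O(1/n) → 40.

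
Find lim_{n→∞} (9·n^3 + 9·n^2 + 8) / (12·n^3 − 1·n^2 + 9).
lim = 9/12 = 3/4

For large n the leading n^3 terms dominate both numerator and denominator. Dividing top and bottom by n^3, every other term tends to 0, leaving 9/12 = 3/4.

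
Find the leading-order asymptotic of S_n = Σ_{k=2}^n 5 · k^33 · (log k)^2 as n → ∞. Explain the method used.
S_n ~ 5 · n^34 · (log n)^2 / 34

By integral comparison, S_n = ∫_1^n 5 · x^33 · (log x)^2 dx + O(n^33 · (log n)^2). For the integral, the leading term of ∫_1^n x^33 (log x)^2 dx is n^34/34 · (log n)^2 (by repeated integration by parts; each step lowers the log-exponent and produces a relatively O(1/log n) correction). Hence S_n ~ 5 · n^34 · (log n)^2 / 34.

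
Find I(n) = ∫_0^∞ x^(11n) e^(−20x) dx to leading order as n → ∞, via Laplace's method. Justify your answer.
I(n) ~ (sqrt(2π·11n) / 20) · (11n/(20e))^(11n)

Write the integrand as exp(11n ln x − 20x) and set f(x) = 11n ln x − 20x. Then f'(x) = 11n/x − 20 = 0 at x* = 11n/20, and f''(x*) = −11n/x*^2 = −20^2/(11n). Laplace's method (interior maximum) gives
  I(n) ~ e^(f(x*)) · sqrt(2π / |f''(x*)|)
        = exp(11n ln(11n/20) − 11n) · sqrt(2π · 11n / 20^2)
        = (11n/20)^(11n) e^(−11n) · sqrt(2π·11n) / 20
        = (sqrt(2π·11n) / 20) · (11n/(20e))^(11n).
This matches Γ(11n+1)/20^(11n+1) with Stirling applied to Γ.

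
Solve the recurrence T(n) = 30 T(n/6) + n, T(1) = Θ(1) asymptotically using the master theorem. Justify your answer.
T(n) = Θ(n^(log_6 30))

Master theorem: compare f(n) = n to n^(log_6 30) where log_6 30 ≈ 1.898. Since 1 < log_6 30, we have f(n) = O(n^(log_6 30 − ε)) for some ε > 0 — Case 1. Hence T(n) = Θ(n^(log_6 30)).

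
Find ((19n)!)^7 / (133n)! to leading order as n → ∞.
((19n)!)^7/(133n)! ~ ((2π·19n)^(6/2) / sqrt(7)) · 7^(−7·19n)  →  0

Write N = 19n. Stirling: N! ~ sqrt(2π N)(N/e)^N and (7N)! ~ sqrt(2π·7N)·(7N/e)^(7N).
  (N!)^7/(7N)! ~ (2π N)^(7/2) (N/e)^(7N) / [sqrt(2π·7N) (7N/e)^(7N)]
     = (2π N)^(7/2) / sqrt(2π·7N) · (N/(7N))^(7N)
     = (2π N)^((7−1)/2) / sqrt(7) · 7^(−7N).
Since 7^7 > 1, the factor 7^(−7N) decays exponentially, so the ratio → 0. Substituting N = 19n gives the stated form.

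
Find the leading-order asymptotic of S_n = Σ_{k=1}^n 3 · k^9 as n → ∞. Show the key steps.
S_n ~ 3 · n^10 / 10

By integral comparison (Euler-Maclaurin), Σ_{k=1}^n 3 · k^9 = 3 · ∫_0^n x^9 dx + O(n^9) = 3 · n^10/10 + O(n^9). (Equivalently, Faulhaber's formula gives the same leading term.)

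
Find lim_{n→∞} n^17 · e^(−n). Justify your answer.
lim = 0

Exponentials with base > 1 dominate every fixed polynomial: for any fixed c, n^c / e^n → 0 as n → ∞ (e.g. by the ratio test, or since e^n grows faster than any power of n). Hence n^17 · e^(−n) = n^17 / e^n → 0.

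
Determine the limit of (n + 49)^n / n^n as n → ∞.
lim = e^49

Rewrite as (1 + 49/n)^(n). By the standard limit (1 + x/n)^n → e^x, we have (1 + 49/n)^n → e^49, and raising to the 1st power gives e^49.
More precisely, ln[(1 + 49/n)^(n)] = n · ln(1 + 49/n) = n · (49/n + O(1/n^2)) = 49 + O(1/n) → 49.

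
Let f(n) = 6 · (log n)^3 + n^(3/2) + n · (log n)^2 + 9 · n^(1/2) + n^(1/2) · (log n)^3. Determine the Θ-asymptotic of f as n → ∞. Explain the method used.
f(n) ∈ Θ(n^(3/2))

Compare the terms by growth order. For large n, n^a · (log n)^b dominates n^a' · (log n)^b' iff a > a', or (a = a' and b > b'). Ranking the 5 terms shows the dominant one is n^(3/2). Hence f(n) ∈ Θ(n^(3/2)).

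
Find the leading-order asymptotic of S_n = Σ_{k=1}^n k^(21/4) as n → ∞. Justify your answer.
S_n ~ (4/25) · n^(25/4)

Integral comparison: Σ_{k=1}^n k^(21/4) = ∫_0^n x^(21/4) dx + O(n^(21/4)). The integral is n^(1 + 21/4) / (1 + 21/4) = n^((21+4)/4) / ((21+4)/4) = (4/25) · n^(25/4).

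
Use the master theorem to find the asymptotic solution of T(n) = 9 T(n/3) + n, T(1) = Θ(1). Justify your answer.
T(n) = Θ(n^2)

Master theorem: compare f(n) = n to n^(log_3 9) where log_3 9 = 2. Since 1 < log_3 9, we have f(n) = O(n^(log_3 9 − ε)) for some ε > 0 — Case 1. Hence T(n) = Θ(n^(log_3 9)) = Θ(n^2).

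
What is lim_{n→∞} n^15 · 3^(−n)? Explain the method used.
lim = 0

Exponentials with base > 1 dominate every fixed polynomial: for any fixed c, n^c / 3^n → 0 as n → ∞ (e.g. by the ratio test, or by writing 3^n = e^(n ln 3) and noting e^(n ln 3) / n^c → ∞). Hence n^15 · 3^(−n) = n^15 / 3^n → 0.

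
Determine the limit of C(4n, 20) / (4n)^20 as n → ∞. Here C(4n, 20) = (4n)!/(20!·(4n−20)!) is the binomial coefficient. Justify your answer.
lim = 1/20! = 1/2432902008176640000

With N = 4n → ∞: C(N, 20) / N^20 = [N(N−1)…(N−19)] / (20! · N^20) = (1/20!) · 1 · (1 − 1/(4n)) · … · (1 − 19/(4n)). Each factor → 1 as N → ∞, so the limit is 1/20! = 1/2432902008176640000.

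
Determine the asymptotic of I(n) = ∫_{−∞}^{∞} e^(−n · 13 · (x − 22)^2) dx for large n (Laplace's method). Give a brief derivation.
I(n) = sqrt(π/(13n))

Here φ(x) = 13 · (x − 22)^2 has its unique minimum at x* = 22 with φ(x*) = 0 and φ''(x*) = 26. Laplace's method gives
  I(n) ~ e^(−n φ(x*)) · sqrt(2π / (n · φ''(x*))) = sqrt(2π / (26n)) = sqrt(π/(13n)).
This is exact: substituting u = (x − 22)·sqrt(13n) gives I(n) = (1/sqrt(13n)) ∫_{−∞}^{∞} e^(−u^2) du = sqrt(π/(13n)).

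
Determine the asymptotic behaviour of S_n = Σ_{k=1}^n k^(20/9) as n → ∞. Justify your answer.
S_n ~ (9/29) · n^(29/9)

Integral comparison: Σ_{k=1}^n k^(20/9) = ∫_0^n x^(20/9) dx + O(n^(20/9)). The integral is n^(1 + 20/9) / (1 + 20/9) = n^((20+9)/9) / ((20+9)/9) = (9/29) · n^(29/9).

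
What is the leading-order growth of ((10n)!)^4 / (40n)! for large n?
((10n)!)^4/(40n)! ~ ((2π·10n)^(3/2) / 2) · 4^(−4·10n)  →  0

Write N = 10n. Stirling: N! ~ sqrt(2π N)(N/e)^N and (4N)! ~ sqrt(2π·4N)·(4N/e)^(4N).
  (N!)^4/(4N)! ~ (2π N)^(4/2) (N/e)^(4N) / [sqrt(2π·4N) (4N/e)^(4N)]
     = (2π N)^(4/2) / sqrt(2π·4N) · (N/(4N))^(4N)
     = (2π N)^((4−1)/2) / 2 · 4^(−4N).
Since 4^4 > 1, the factor 4^(−4N) decays exponentially, so the ratio → 0. Substituting N = 10n gives the stated form.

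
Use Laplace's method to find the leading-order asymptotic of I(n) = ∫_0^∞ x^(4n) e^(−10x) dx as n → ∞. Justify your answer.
I(n) ~ (sqrt(2π·4n) / 10) · (4n/(10e))^(4n)

Write the integrand as exp(4n ln x − 10x) and set f(x) = 4n ln x − 10x. Then f'(x) = 4n/x − 10 = 0 at x* = 4n/10, and f''(x*) = −4n/x*^2 = −10^2/(4n). Laplace's method (interior maximum) gives
  I(n) ~ e^(f(x*)) · sqrt(2π / |f''(x*)|)
        = exp(4n ln(4n/10) − 4n) · sqrt(2π · 4n / 10^2)
        = (4n/10)^(4n) e^(−4n) · sqrt(2π·4n) / 10
        = (sqrt(2π·4n) / 10) · (4n/(10e))^(4n).
This matches Γ(4n+1)/10^(4n+1) with Stirling applied to Γ.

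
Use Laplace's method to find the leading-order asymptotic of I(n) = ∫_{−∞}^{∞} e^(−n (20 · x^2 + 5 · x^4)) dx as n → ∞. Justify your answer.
I(n) ~ sqrt(π/(20n))

φ(x) = 20 · x^2 + 5 · x^4 has its unique global minimum at x* = 0 (since φ'(x) = 40x + 20x^3 = 0 only at x = 0 for real x with both coefficients positive, and φ → ∞ as |x| → ∞). At x* = 0, φ(0) = 0 and φ''(0) = 40. Laplace's method then gives
  I(n) ~ sqrt(2π / (n · φ''(0))) · e^(−n φ(0)) = sqrt(2π / (40n)) = sqrt(π/(20n)).
The 5 · x^4 term contributes only at subleading order (an O(1/n) relative correction).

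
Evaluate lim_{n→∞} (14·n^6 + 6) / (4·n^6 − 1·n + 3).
lim = 14/4 = 7/2

For large n the leading n^6 terms dominate both numerator and denominator. Dividing top and bottom by n^6, every other term tends to 0, leaving 14/4 = 7/2.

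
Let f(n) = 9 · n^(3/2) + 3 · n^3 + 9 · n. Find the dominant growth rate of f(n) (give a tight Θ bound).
f(n) ∈ Θ(n^3)

Compare the terms by growth order. For large n, n^a · (log n)^b dominates n^a' · (log n)^b' iff a > a', or (a = a' and b > b'). Ranking the 3 terms shows the dominant one is 3 · n^3. Hence f(n) ∈ Θ(n^3).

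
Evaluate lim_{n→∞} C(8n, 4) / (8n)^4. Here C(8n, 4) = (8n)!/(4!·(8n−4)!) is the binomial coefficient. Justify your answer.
lim = 1/4! = 1/24

With N = 8n → ∞: C(N, 4) / N^4 = [N(N−1)…(N−3)] / (4! · N^4) = (1/4!) · 1 · (1 − 1/(8n)) · (1 − 2/(8n)) · (1 − 3/(8n)). Each factor → 1 as N → ∞, so the limit is 1/4! = 1/24.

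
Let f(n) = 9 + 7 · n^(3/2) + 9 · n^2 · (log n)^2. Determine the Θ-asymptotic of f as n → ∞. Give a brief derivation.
f(n) ∈ Θ(n^2 · (log n)^2)

Compare the terms by growth order. For large n, n^a · (log n)^b dominates n^a' · (log n)^b' iff a > a', or (a = a' and b > b'). Ranking the 3 terms shows the dominant one is 9 · n^2 · (log n)^2. Hence f(n) ∈ Θ(n^2 · (log n)^2).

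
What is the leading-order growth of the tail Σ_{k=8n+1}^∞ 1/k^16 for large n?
Σ_{k>8n} 1/k^16 ~ 1/(15 · (8n)^15)

Compare to the integral: ∫_{8n}^∞ x^(−16) dx = [−x^(−15)/15]_{8n}^∞ = 1/((16−1)·(8n)^15). Euler-Maclaurin then gives
  Σ_{k>8n} 1/k^16 = ∫_{8n}^∞ dx/x^16 − 1/(2·(8n)^16) + O(1/(8n)^17).
(Equivalently this is ζ(16) − Σ_{k≤8n} 1/k^16.)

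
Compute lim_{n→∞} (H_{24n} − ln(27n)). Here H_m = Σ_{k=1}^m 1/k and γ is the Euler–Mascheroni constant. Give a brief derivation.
lim = ln(8/9) + γ

By Euler-Maclaurin, H_m = ln m + γ + O(1/m). So
  H_{24n} − ln(27n) = ln(24n) + γ − ln(27n) + O(1/n)
                       = ln(24/27) + γ + O(1/n).
Hence the limit is ln(24/27) + γ (= ln(8/9)).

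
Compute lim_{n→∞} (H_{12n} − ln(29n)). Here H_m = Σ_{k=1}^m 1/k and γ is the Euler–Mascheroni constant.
lim = ln(12/29) + γ

By Euler-Maclaurin, H_m = ln m + γ + O(1/m). So
  H_{12n} − ln(29n) = ln(12n) + γ − ln(29n) + O(1/n)
                       = ln(12/29) + γ + O(1/n).
Hence the limit is ln(12/29) + γ.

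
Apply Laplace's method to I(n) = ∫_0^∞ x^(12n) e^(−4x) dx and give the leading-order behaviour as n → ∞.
I(n) ~ (sqrt(2π·12n) / 4) · (12n/(4e))^(12n)

Write the integrand as exp(12n ln x − 4x) and set f(x) = 12n ln x − 4x. Then f'(x) = 12n/x − 4 = 0 at x* = 12n/4, and f''(x*) = −12n/x*^2 = −4^2/(12n). Laplace's method (interior maximum) gives
  I(n) ~ e^(f(x*)) · sqrt(2π / |f''(x*)|)
        = exp(12n ln(12n/4) − 12n) · sqrt(2π · 12n / 4^2)
        = (12n/4)^(12n) e^(−12n) · sqrt(2π·12n) / 4
        = (sqrt(2π·12n) / 4) · (12n/(4e))^(12n).
This matches Γ(12n+1)/4^(12n+1) with Stirling applied to Γ.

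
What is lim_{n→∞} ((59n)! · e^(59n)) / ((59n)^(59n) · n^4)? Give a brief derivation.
lim = 0

Stirling: (59n)! ~ sqrt(2π·59n) · (59n/e)^(59n). Hence
  (59n)! · e^(59n) / (59n)^(59n) ~ sqrt(2π·59n).
Dividing by n^4: sqrt(2π·59n) / n^4 = sqrt(2π·59) · n^((1−8)/2), so the expression behaves like sqrt(2π·59) · n^((1−8)/2) → 0.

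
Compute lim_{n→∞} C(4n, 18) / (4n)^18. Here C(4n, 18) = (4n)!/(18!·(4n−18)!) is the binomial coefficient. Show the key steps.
lim = 1/18! = 1/6402373705728000

With N = 4n → ∞: C(N, 18) / N^18 = [N(N−1)…(N−17)] / (18! · N^18) = (1/18!) · 1 · (1 − 1/(4n)) · … · (1 − 17/(4n)). Each factor → 1 as N → ∞, so the limit is 1/18! = 1/6402373705728000.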